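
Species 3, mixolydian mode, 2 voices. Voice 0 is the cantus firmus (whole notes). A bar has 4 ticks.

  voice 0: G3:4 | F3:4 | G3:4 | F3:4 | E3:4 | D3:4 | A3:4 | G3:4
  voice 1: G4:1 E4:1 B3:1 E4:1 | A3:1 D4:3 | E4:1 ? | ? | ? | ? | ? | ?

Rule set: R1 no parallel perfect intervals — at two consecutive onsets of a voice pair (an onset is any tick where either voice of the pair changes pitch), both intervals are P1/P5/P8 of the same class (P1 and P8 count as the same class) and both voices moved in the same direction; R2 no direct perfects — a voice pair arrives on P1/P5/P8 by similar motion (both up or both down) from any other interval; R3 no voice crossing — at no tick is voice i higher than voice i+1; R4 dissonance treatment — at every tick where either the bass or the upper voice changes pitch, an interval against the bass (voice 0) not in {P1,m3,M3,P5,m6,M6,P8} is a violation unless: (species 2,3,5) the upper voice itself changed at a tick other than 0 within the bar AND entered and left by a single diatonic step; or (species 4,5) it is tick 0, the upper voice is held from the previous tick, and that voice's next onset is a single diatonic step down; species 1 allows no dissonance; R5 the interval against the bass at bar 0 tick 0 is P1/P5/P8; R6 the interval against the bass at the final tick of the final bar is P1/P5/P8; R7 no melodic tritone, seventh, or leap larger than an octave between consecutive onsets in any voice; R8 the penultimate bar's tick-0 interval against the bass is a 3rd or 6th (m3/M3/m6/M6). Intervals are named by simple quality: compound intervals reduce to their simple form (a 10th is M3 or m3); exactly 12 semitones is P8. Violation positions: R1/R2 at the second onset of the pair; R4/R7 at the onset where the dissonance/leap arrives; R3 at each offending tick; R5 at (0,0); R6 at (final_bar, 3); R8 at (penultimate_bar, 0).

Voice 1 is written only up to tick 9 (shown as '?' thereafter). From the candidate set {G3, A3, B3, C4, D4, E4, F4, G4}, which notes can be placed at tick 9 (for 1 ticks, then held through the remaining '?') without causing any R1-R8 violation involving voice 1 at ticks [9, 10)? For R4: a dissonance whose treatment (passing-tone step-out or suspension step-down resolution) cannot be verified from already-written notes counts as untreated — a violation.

G3: legal
A3: violates R4
B3: legal
C4: violates R4
D4: legal
E4: legal
F4: violates R4
G4: legal

{B3, D4, E4, G3, G4}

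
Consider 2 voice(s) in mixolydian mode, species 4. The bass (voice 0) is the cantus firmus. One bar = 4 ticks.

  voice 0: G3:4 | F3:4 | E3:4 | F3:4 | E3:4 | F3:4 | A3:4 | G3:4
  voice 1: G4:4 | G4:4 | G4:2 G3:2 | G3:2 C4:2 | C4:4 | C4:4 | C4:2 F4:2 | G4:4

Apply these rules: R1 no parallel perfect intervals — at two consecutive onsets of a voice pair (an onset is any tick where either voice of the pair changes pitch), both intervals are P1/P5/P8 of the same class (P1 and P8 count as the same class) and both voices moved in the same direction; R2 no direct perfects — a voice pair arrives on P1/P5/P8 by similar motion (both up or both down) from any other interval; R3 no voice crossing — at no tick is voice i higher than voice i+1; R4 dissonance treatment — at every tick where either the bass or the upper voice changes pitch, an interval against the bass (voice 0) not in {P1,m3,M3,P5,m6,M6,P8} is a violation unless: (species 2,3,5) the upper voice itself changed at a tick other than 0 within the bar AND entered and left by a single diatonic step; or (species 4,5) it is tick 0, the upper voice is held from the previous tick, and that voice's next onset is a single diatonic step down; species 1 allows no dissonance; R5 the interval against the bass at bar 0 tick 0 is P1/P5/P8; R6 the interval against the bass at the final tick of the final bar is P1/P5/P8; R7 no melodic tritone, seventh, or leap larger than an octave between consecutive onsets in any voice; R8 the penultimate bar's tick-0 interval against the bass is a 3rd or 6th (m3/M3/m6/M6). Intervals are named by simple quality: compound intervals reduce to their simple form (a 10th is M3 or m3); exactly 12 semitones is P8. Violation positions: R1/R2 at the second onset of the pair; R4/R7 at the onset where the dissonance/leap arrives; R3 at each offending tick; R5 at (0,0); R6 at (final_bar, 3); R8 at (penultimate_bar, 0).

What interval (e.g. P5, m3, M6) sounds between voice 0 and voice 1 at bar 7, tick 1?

P8

voice 0=G3 voice 1=G4 -> P8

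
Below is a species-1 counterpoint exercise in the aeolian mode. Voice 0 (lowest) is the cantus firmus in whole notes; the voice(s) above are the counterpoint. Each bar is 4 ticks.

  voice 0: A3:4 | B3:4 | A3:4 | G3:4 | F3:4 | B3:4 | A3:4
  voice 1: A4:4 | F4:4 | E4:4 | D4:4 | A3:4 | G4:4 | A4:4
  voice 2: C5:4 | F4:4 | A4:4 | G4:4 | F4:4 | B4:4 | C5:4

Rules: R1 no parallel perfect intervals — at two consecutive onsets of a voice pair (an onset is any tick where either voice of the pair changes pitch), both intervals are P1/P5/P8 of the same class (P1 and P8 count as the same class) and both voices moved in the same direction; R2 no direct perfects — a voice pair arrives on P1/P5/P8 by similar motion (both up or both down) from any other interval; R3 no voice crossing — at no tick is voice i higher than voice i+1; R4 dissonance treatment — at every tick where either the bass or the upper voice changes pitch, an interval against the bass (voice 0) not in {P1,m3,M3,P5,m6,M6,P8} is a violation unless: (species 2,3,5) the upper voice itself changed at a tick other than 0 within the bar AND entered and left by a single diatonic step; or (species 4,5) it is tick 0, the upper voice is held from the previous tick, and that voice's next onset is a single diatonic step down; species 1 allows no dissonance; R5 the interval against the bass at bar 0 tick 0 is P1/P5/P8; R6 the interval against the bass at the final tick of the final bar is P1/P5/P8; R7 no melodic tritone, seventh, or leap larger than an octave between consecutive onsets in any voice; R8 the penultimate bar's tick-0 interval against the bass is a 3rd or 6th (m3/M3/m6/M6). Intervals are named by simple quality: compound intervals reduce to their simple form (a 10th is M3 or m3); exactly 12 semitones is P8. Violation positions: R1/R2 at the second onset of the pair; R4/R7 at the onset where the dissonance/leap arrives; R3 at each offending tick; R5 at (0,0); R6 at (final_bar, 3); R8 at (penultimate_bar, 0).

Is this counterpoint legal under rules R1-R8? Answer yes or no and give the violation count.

No (14 violations)

bar 0: v0=A3 v1=A4 v2=C5 (m3)
bar 1: v0=B3 v1=F4 v2=F4 (TT)
bar 2: v0=A3 v1=E4 v2=A4 (P8)
bar 3: v0=G3 v1=D4 v2=G4 (P8)
bar 4: v0=F3 v1=A3 v2=F4 (P8)
bar 5: v0=B3 v1=G4 v2=B4 (P8)
bar 6: v0=A3 v1=A4 v2=C5 (m3)
  R5 @ bar0.0: opens on m3
  R2 @ bar1.0: A4/C5 m3 -> F4/F4 P1 similar
  R4 @ bar1.0: B3/F4 TT untreated
  R4 @ bar1.0: B3/F4 TT untreated
  R2 @ bar2.0: B3/F4 TT -> A3/E4 P5 similar
  R1 @ bar3.0: A3/E4 P5 -> G3/D4 P5 similar
  R1 @ bar3.0: A3/A4 P8 -> G3/G4 P8 similar
  R1 @ bar4.0: G3/G4 P8 -> F3/F4 P8 similar
  R1 @ bar5.0: F3/F4 P8 -> B3/B4 P8 similar
  R7 @ bar5.0: F3->B3 leap 6st
  R7 @ bar5.0: A3->G4 leap 10st
  R7 @ bar5.0: F4->B4 leap 6st
  R8 @ bar5.0: penult P8 not 3rd/6th
  R6 @ bar6.3: closes on m3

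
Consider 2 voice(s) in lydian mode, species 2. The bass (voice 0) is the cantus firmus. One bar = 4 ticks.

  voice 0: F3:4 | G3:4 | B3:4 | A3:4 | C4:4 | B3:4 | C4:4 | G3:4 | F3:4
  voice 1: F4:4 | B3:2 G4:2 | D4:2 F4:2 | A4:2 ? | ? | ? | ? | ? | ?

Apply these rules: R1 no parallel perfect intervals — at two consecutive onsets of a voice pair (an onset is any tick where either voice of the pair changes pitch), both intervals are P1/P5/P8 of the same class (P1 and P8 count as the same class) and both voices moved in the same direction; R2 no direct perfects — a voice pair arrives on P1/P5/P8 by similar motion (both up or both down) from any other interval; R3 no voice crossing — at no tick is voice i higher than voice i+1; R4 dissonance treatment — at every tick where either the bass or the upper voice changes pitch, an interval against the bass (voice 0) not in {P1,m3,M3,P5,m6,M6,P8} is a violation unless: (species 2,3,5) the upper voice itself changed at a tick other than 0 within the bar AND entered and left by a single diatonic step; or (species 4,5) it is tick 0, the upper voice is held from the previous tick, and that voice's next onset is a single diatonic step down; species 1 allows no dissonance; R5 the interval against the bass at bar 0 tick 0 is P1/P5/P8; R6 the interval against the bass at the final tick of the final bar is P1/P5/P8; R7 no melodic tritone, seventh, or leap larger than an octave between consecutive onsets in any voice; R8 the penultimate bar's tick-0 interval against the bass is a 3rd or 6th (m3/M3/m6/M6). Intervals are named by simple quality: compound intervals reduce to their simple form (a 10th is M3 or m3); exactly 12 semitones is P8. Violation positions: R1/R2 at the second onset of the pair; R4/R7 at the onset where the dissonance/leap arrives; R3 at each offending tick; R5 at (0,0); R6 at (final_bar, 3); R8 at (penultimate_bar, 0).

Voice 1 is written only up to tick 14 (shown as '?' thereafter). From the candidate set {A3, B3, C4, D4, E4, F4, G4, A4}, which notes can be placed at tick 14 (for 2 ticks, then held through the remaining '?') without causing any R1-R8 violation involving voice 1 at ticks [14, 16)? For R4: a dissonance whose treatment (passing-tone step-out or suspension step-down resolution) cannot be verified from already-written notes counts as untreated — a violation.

A3: legal
B3: violates R4,R7
C4: legal
D4: violates R4
E4: legal
F4: legal
G4: violates R4
A4: legal

{A3, A4, C4, E4, F4}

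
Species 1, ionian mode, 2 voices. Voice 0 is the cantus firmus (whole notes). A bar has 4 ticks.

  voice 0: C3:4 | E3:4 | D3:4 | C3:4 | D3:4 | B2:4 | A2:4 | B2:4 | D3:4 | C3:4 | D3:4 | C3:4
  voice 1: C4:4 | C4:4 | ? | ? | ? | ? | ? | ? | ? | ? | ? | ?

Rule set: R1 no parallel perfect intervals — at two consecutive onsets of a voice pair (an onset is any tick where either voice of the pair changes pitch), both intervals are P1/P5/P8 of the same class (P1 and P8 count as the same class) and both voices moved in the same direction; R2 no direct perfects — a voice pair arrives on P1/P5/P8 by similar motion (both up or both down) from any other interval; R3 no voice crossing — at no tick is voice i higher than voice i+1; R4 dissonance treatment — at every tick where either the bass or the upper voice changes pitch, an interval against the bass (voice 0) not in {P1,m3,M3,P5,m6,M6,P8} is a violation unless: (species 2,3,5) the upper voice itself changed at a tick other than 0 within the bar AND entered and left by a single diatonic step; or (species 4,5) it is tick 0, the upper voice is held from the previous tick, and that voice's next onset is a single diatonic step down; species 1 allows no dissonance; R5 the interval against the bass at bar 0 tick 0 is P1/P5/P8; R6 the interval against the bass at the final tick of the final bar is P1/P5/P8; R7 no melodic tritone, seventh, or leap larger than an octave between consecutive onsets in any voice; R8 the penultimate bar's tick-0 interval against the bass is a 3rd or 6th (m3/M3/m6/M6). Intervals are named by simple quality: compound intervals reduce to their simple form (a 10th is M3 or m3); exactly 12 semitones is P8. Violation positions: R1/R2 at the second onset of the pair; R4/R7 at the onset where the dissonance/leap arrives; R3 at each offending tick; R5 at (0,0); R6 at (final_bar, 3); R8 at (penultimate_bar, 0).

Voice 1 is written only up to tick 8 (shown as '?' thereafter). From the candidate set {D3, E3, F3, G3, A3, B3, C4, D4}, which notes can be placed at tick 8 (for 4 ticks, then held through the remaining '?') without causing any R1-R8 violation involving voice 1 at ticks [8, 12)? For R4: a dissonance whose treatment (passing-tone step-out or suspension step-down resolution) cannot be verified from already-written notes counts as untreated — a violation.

D3: violates R2,R7
E3: violates R4
F3: legal
G3: violates R4
A3: violates R2
B3: legal
C4: violates R4
D4: legal

{B3, D4, F3}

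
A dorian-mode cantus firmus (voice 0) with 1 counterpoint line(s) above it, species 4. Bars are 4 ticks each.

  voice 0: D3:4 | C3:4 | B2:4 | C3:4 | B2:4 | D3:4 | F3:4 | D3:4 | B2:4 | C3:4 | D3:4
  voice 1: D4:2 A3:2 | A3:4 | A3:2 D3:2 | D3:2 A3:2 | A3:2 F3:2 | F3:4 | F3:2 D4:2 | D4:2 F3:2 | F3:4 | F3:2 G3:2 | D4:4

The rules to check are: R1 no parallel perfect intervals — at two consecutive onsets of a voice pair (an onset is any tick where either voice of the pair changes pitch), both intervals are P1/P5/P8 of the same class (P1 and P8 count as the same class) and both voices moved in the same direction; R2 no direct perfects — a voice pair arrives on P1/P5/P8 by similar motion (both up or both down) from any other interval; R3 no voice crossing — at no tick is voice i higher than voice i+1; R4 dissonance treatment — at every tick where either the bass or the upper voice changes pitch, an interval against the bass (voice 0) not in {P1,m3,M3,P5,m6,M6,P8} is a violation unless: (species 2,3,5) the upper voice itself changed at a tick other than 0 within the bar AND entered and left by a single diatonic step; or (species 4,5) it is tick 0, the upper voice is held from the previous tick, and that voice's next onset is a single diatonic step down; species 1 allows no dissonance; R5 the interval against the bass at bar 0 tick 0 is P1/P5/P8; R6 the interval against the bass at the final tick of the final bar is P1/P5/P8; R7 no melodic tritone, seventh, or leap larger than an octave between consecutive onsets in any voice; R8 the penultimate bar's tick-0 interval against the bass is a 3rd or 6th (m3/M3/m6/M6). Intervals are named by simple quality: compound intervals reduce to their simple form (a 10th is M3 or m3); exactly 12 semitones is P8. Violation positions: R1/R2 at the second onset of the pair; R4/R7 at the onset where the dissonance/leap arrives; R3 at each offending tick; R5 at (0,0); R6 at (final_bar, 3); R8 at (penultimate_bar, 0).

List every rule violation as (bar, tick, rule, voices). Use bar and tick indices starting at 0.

bar 0: v0=D3 v1=D4 downbeat P8
bar 1: v0=C3 v1=A3 downbeat M6
bar 2: v0=B2 v1=A3 downbeat m7
bar 3: v0=C3 v1=D3 downbeat M2
bar 4: v0=B2 v1=A3 downbeat m7
bar 5: v0=D3 v1=F3 downbeat m3
bar 6: v0=F3 v1=F3 downbeat P1
bar 7: v0=D3 v1=D4 downbeat P8
bar 8: v0=B2 v1=F3 downbeat TT
bar 9: v0=C3 v1=F3 downbeat P4
bar 10: v0=D3 v1=D4 downbeat P8
  -> R4 @ bar 2 tick 0 v(0, 1): B2/A3 m7 untreated
  -> R4 @ bar 3 tick 0 v(0, 1): C3/D3 M2 untreated
  -> R4 @ bar 4 tick 0 v(0, 1): B2/A3 m7 untreated
  -> R4 @ bar 4 tick 2 v(0, 1): B2/F3 TT untreated
  -> R4 @ bar 8 tick 0 v(0, 1): B2/F3 TT untreated
  -> R4 @ bar 9 tick 0 v(0, 1): C3/F3 P4 untreated
  -> R8 @ bar 9 tick 0 v(0, 1): penult P4 not 3rd/6th
  -> R2 @ bar 10 tick 0 v(0, 1): C3/G3 P5 -> D3/D4 P8 similar

(2, 0, R4, (0, 1))
(3, 0, R4, (0, 1))
(4, 0, R4, (0, 1))
(4, 2, R4, (0, 1))
(8, 0, R4, (0, 1))
(9, 0, R4, (0, 1))
(9, 0, R8, (0, 1))
(10, 0, R2, (0, 1))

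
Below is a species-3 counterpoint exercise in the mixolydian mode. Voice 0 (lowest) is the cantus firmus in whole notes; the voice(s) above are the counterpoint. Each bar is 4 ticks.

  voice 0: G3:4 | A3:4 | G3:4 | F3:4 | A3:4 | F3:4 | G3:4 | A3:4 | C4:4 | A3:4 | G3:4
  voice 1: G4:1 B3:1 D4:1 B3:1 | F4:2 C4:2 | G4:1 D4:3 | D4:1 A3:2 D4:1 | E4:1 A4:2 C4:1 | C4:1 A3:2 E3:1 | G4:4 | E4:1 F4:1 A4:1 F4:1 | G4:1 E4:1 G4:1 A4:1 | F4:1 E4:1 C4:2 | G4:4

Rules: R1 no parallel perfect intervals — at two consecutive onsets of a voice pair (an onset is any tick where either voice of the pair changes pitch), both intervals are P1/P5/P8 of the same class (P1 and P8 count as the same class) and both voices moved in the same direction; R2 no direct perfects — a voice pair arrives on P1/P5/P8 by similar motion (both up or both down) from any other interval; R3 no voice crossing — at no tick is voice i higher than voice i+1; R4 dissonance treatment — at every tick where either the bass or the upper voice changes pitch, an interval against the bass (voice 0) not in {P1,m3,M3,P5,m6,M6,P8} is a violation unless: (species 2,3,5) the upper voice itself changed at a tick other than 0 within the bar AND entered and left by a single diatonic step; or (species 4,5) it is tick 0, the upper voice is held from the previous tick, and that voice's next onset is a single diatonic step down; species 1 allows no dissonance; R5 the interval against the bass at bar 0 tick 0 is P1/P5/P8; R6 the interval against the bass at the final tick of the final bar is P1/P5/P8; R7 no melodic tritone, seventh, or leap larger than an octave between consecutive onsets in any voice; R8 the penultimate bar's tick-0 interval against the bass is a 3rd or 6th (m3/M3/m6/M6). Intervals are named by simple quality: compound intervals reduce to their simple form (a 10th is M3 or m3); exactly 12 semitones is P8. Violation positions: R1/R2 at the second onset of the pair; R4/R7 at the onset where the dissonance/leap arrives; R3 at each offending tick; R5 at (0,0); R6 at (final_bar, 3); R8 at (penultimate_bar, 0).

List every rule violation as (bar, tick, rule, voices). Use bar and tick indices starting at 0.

bar 0: v0=G3 v1=G4 downbeat P8
bar 1: v0=A3 v1=F4 downbeat m6
bar 2: v0=G3 v1=G4 downbeat P8
bar 3: v0=F3 v1=D4 downbeat M6
bar 4: v0=A3 v1=E4 downbeat P5
bar 5: v0=F3 v1=C4 downbeat P5
bar 6: v0=G3 v1=G4 downbeat P8
bar 7: v0=A3 v1=E4 downbeat P5
bar 8: v0=C4 v1=G4 downbeat P5
bar 9: v0=A3 v1=F4 downbeat m6
bar 10: v0=G3 v1=G4 downbeat P8
  -> R7 @ bar 1 tick 0 v(1,): B3->F4 leap 6st
  -> R2 @ bar 4 tick 0 v(0, 1): F3/D4 M6 -> A3/E4 P5 similar
  -> R3 @ bar 5 tick 3 v(0, 1): F3 above E3
  -> R4 @ bar 5 tick 3 v(0, 1): F3/E3 m2 untreated
  -> R2 @ bar 6 tick 0 v(0, 1): F3/E3 m2 -> G3/G4 P8 similar
  -> R7 @ bar 6 tick 0 v(1,): E3->G4 leap 15st
  -> R2 @ bar 8 tick 0 v(0, 1): A3/F4 m6 -> C4/G4 P5 similar

(1, 0, R7, (1,))
(4, 0, R2, (0, 1))
(5, 3, R3, (0, 1))
(5, 3, R4, (0, 1))
(6, 0, R2, (0, 1))
(6, 0, R7, (1,))
(8, 0, R2, (0, 1))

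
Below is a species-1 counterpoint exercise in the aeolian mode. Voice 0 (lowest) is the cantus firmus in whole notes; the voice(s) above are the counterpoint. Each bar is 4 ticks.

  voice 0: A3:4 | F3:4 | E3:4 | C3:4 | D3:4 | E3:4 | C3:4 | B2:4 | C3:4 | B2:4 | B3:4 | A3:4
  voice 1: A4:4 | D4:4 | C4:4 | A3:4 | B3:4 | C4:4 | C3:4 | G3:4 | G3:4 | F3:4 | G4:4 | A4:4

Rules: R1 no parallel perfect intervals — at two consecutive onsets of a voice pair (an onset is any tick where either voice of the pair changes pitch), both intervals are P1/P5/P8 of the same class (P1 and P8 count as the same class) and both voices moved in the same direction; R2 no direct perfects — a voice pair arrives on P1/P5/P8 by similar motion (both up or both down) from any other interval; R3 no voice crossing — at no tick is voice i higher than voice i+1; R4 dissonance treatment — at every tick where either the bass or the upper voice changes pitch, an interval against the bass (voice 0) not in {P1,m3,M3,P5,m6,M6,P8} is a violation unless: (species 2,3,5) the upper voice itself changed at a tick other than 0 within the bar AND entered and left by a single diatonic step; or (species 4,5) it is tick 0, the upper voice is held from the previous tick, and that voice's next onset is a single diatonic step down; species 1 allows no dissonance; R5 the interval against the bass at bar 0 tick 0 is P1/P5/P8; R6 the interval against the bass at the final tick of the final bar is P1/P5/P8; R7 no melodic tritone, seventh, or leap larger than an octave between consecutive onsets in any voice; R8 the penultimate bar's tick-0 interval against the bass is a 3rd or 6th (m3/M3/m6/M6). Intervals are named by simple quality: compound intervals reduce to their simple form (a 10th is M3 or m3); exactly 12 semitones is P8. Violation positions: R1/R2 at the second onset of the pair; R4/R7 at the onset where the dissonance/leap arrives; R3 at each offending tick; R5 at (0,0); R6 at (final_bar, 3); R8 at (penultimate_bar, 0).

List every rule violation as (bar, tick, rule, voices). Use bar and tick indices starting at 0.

(6, 0, R2, (0, 1))
(9, 0, R4, (0, 1))
(10, 0, R7, (1,))

bar 0: v0=A3 v1=A4 downbeat P8
bar 1: v0=F3 v1=D4 downbeat M6
bar 2: v0=E3 v1=C4 downbeat m6
bar 3: v0=C3 v1=A3 downbeat M6
bar 4: v0=D3 v1=B3 downbeat M6
bar 5: v0=E3 v1=C4 downbeat m6
bar 6: v0=C3 v1=C3 downbeat P1
bar 7: v0=B2 v1=G3 downbeat m6
bar 8: v0=C3 v1=G3 downbeat P5
bar 9: v0=B2 v1=F3 downbeat TT
bar 10: v0=B3 v1=G4 downbeat m6
bar 11: v0=A3 v1=A4 downbeat P8
  -> R2 @ bar 6 tick 0 v(0, 1): E3/C4 m6 -> C3/C3 P1 similar
  -> R4 @ bar 9 tick 0 v(0, 1): B2/F3 TT untreated
  -> R7 @ bar 10 tick 0 v(1,): F3->G4 leap 14st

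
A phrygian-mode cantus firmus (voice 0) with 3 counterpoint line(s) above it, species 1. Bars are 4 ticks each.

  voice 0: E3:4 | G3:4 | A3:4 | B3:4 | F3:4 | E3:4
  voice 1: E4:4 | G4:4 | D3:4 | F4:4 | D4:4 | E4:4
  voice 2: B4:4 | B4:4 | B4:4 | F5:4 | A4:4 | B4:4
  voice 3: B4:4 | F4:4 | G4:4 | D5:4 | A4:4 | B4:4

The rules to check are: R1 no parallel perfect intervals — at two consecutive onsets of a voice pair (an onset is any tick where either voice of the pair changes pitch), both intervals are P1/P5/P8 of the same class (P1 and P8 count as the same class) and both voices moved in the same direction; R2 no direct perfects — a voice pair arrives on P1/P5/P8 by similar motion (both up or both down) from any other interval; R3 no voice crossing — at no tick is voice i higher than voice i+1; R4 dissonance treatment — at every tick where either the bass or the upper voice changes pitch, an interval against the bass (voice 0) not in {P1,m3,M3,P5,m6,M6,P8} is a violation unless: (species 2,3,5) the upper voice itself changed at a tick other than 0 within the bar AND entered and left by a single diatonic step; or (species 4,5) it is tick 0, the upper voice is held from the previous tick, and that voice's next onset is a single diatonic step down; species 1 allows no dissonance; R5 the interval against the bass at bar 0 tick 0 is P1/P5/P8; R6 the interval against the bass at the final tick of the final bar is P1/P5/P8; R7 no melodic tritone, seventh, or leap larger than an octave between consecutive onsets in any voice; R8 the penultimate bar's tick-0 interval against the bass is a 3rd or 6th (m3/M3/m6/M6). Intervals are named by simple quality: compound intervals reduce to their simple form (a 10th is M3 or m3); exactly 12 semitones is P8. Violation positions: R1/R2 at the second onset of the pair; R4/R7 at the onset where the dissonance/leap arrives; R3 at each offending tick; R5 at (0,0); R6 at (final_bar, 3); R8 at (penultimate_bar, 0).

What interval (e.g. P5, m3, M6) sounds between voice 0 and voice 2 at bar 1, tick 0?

M3

voice 0=G3 voice 2=B4 -> M3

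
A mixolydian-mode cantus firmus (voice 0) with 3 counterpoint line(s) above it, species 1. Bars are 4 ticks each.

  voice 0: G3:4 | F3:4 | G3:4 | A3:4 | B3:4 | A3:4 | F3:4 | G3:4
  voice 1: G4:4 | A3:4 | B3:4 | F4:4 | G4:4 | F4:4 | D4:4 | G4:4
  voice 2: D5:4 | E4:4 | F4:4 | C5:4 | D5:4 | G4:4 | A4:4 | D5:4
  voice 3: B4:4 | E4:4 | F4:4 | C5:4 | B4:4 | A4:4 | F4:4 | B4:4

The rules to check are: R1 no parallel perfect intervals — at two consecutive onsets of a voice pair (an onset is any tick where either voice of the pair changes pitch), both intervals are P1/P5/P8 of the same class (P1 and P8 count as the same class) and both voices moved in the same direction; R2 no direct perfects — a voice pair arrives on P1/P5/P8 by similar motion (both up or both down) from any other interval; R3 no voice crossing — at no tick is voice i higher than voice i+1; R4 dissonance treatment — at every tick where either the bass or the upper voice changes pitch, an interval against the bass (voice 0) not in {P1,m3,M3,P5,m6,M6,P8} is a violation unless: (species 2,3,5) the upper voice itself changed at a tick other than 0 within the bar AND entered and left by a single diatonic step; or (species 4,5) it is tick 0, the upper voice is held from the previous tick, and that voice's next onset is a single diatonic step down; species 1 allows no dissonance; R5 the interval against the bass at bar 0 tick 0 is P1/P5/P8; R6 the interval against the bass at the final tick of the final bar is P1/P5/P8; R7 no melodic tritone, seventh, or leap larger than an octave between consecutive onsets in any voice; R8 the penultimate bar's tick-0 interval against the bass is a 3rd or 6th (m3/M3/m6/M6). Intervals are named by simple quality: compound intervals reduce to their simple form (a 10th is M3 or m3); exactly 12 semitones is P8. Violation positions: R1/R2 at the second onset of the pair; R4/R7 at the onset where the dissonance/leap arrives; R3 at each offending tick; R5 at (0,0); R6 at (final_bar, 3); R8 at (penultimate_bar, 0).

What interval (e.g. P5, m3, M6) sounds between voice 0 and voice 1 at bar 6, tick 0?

M6

voice 0=F3 voice 1=D4 -> M6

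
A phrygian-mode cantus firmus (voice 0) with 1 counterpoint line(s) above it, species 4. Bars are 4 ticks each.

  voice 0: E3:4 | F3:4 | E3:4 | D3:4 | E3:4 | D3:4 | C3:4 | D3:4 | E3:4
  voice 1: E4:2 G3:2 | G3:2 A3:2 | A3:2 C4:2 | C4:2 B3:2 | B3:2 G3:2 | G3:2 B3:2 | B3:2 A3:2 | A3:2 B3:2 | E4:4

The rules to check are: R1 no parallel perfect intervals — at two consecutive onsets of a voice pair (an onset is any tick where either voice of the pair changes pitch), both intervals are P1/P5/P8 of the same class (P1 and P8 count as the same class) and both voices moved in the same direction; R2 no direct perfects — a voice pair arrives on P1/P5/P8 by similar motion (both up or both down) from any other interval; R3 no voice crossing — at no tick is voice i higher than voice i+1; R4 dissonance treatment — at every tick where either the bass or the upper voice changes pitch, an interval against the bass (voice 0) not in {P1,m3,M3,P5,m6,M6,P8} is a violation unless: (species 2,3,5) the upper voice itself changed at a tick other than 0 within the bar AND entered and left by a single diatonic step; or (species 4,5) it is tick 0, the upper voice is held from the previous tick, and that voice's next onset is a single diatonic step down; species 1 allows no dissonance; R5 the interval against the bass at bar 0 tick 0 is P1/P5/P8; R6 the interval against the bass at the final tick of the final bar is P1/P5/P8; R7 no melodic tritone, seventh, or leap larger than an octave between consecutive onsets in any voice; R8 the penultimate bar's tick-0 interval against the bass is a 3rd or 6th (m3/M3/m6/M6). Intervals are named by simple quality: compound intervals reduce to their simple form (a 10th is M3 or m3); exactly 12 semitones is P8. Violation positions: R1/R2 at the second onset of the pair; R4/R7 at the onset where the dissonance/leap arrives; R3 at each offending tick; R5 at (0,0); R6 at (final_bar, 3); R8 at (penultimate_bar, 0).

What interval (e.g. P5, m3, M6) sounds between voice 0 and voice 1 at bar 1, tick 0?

M2

voice 0=F3 voice 1=G3 -> M2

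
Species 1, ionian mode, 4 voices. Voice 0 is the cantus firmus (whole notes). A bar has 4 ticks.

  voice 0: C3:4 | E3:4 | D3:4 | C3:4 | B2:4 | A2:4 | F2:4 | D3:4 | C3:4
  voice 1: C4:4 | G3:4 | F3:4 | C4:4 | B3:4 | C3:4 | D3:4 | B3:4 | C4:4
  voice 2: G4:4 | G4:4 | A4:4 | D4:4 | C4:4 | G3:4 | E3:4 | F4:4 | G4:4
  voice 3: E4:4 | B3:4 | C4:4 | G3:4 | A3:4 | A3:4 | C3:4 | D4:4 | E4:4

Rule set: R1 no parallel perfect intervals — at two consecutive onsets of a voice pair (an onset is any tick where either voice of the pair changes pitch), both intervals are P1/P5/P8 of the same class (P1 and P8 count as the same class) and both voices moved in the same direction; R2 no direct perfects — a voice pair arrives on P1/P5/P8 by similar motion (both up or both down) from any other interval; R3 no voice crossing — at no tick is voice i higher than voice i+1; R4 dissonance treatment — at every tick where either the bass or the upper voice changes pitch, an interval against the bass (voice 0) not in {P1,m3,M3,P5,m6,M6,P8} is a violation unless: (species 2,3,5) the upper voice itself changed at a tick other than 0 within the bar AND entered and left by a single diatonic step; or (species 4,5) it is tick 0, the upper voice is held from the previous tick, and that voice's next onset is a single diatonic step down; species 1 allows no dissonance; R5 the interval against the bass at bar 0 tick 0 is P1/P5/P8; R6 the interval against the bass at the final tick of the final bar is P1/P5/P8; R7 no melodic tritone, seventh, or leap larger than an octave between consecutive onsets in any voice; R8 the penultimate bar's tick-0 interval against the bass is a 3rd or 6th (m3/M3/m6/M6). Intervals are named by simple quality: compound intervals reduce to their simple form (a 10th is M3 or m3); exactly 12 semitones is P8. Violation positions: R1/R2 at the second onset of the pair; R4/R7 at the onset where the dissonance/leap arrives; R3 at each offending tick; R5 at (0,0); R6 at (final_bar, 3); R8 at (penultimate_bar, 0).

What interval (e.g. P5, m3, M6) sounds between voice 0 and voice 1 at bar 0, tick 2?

P8

voice 0=C3 voice 1=C4 -> P8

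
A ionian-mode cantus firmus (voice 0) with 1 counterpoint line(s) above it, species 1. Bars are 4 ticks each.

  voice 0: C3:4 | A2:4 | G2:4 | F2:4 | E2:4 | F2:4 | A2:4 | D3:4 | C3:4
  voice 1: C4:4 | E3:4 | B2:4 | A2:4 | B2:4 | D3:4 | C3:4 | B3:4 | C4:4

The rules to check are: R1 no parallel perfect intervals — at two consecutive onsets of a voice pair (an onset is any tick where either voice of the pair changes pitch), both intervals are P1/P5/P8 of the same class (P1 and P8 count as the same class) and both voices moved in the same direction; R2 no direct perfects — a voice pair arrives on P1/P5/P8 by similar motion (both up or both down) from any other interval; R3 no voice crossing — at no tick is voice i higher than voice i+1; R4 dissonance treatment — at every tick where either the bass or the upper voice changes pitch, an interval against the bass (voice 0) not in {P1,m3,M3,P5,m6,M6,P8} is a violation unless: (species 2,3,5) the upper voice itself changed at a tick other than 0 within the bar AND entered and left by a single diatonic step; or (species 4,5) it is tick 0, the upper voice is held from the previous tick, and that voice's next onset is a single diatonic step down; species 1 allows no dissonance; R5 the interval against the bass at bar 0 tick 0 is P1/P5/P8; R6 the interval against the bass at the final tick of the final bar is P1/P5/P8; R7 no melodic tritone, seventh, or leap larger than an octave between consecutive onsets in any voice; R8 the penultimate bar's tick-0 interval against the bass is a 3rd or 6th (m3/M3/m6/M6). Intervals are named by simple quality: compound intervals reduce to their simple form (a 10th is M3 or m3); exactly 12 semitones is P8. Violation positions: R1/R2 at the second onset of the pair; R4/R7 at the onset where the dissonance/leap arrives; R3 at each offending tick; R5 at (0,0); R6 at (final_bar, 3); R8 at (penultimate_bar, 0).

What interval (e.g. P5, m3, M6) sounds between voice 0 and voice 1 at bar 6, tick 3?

m3

voice 0=A2 voice 1=C3 -> m3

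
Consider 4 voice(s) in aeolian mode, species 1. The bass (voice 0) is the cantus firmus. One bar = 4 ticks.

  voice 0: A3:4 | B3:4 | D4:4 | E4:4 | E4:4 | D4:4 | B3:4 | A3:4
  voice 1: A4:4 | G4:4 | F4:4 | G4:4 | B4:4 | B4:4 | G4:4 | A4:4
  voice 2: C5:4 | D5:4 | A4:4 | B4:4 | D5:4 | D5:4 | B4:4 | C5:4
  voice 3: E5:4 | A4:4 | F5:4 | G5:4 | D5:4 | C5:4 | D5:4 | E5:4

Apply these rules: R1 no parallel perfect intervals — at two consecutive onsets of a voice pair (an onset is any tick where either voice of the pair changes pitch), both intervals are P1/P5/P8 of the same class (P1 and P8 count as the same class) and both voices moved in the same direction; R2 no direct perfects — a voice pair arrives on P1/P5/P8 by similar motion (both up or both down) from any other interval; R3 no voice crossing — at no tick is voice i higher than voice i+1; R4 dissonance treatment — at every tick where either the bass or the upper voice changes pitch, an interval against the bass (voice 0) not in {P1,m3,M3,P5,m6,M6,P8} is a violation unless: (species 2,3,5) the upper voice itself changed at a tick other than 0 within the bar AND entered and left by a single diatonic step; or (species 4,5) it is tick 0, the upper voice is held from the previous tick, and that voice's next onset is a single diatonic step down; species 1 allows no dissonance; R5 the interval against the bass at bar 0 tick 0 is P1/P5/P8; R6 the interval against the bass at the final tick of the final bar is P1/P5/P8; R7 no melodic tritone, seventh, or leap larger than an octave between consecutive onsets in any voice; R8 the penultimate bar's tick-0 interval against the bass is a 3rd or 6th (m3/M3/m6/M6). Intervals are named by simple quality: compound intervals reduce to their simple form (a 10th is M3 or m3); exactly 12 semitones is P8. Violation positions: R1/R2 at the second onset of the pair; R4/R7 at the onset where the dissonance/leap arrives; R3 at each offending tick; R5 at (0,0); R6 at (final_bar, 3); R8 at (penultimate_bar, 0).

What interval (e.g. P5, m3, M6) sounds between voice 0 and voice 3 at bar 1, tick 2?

voice 0=B3 voice 3=A4 -> m7

m7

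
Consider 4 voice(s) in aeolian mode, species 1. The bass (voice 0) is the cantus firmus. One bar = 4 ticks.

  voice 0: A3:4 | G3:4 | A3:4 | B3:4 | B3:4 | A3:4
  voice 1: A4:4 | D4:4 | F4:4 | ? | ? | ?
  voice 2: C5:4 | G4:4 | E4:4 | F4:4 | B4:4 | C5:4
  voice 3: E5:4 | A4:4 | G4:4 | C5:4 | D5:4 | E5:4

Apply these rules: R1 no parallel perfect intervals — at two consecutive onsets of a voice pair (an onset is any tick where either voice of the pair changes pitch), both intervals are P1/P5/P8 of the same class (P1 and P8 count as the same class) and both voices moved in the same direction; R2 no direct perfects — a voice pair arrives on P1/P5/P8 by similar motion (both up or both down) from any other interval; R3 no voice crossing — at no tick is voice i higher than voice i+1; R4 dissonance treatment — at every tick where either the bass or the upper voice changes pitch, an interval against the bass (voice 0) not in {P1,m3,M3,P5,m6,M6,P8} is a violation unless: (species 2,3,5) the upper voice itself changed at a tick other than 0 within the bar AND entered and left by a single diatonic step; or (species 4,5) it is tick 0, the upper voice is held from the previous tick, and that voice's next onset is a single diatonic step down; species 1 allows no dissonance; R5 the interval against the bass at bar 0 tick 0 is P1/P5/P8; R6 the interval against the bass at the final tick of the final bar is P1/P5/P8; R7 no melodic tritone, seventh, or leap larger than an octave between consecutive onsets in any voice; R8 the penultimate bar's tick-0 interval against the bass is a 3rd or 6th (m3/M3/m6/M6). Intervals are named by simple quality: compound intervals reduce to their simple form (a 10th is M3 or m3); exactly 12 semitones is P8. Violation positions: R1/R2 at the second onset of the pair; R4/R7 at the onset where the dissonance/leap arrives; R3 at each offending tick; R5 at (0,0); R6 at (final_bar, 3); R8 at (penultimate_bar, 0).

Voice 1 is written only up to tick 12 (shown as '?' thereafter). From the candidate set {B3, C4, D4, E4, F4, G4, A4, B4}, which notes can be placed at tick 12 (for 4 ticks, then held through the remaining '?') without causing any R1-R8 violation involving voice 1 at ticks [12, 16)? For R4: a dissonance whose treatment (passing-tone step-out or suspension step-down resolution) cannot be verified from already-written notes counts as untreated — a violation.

{D4}

B3: violates R7
C4: violates R4
D4: legal
E4: violates R4
F4: violates R4
G4: violates R3
A4: violates R3,R4
B4: violates R2,R3,R7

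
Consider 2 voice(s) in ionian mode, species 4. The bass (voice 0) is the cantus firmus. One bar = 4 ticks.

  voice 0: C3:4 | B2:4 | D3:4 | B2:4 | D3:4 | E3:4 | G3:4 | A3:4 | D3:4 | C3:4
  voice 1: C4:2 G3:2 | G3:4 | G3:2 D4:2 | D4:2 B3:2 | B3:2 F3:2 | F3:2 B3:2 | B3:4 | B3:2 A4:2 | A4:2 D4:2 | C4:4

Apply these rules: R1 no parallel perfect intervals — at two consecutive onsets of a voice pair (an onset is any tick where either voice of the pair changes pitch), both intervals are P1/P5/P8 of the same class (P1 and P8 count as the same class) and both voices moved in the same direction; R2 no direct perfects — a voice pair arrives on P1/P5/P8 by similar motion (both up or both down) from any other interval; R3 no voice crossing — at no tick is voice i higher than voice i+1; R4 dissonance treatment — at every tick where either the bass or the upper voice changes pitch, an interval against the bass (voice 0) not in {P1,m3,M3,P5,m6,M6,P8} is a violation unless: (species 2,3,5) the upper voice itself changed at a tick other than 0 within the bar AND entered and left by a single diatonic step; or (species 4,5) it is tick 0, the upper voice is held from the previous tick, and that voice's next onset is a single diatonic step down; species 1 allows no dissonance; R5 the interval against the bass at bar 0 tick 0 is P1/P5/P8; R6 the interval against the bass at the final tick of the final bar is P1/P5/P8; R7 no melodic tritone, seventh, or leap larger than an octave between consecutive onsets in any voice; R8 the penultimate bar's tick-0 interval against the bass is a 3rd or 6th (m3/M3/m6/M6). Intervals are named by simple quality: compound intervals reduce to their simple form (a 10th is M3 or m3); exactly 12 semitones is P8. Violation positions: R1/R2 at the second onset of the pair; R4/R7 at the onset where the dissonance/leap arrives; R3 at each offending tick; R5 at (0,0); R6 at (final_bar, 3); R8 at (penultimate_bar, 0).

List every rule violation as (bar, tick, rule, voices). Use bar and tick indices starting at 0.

(2, 0, R4, (0, 1))
(4, 2, R7, (1,))
(5, 0, R4, (0, 1))
(5, 2, R7, (1,))
(7, 0, R4, (0, 1))
(7, 2, R7, (1,))
(8, 0, R8, (0, 1))
(9, 0, R1, (0, 1))

bar 0: v0=C3 v1=C4 downbeat P8
bar 1: v0=B2 v1=G3 downbeat m6
bar 2: v0=D3 v1=G3 downbeat P4
bar 3: v0=B2 v1=D4 downbeat m3
bar 4: v0=D3 v1=B3 downbeat M6
bar 5: v0=E3 v1=F3 downbeat m2
bar 6: v0=G3 v1=B3 downbeat M3
bar 7: v0=A3 v1=B3 downbeat M2
bar 8: v0=D3 v1=A4 downbeat P5
bar 9: v0=C3 v1=C4 downbeat P8
  -> R4 @ bar 2 tick 0 v(0, 1): D3/G3 P4 untreated
  -> R7 @ bar 4 tick 2 v(1,): B3->F3 leap 6st
  -> R4 @ bar 5 tick 0 v(0, 1): E3/F3 m2 untreated
  -> R7 @ bar 5 tick 2 v(1,): F3->B3 leap 6st
  -> R4 @ bar 7 tick 0 v(0, 1): A3/B3 M2 untreated
  -> R7 @ bar 7 tick 2 v(1,): B3->A4 leap 10st
  -> R8 @ bar 8 tick 0 v(0, 1): penult P5 not 3rd/6th
  -> R1 @ bar 9 tick 0 v(0, 1): D3/D4 P8 -> C3/C4 P8 similar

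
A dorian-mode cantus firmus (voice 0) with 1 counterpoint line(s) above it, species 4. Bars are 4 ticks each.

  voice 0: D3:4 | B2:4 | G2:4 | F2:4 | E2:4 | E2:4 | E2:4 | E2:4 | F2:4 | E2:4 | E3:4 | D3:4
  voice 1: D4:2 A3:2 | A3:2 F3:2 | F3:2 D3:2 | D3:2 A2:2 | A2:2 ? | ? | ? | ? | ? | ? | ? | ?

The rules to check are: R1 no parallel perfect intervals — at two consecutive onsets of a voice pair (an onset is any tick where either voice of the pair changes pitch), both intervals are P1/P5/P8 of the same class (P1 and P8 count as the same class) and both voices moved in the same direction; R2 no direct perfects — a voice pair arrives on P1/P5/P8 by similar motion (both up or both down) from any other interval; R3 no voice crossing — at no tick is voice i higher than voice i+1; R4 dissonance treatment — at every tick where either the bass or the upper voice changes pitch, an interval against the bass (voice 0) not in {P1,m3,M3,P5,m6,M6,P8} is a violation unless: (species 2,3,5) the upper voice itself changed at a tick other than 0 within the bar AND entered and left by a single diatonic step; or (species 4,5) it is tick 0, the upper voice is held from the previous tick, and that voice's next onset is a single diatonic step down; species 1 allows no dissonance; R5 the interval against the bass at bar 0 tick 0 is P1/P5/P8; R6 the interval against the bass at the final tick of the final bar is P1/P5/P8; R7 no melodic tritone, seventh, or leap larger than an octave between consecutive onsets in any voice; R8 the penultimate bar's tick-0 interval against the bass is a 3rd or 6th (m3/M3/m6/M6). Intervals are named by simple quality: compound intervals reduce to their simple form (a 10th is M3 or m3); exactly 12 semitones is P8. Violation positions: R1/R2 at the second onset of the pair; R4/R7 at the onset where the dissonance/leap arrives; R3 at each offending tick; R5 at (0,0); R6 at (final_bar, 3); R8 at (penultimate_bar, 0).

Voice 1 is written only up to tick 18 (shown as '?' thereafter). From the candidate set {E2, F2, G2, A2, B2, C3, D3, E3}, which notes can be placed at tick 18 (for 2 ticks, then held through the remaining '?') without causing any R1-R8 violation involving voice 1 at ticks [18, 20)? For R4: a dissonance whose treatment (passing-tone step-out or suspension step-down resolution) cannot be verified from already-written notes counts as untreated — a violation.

E2: legal
F2: violates R4
G2: legal
A2: legal
B2: legal
C3: legal
D3: violates R4
E3: legal

{A2, B2, C3, E2, E3, G2}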